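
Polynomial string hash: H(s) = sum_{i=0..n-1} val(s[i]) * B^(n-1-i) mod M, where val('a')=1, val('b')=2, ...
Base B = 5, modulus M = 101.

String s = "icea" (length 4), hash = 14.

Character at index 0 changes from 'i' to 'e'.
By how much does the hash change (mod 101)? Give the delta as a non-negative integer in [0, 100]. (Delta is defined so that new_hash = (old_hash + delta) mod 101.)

Answer: 5

Derivation:
Delta formula: (val(new) - val(old)) * B^(n-1-k) mod M
  val('e') - val('i') = 5 - 9 = -4
  B^(n-1-k) = 5^3 mod 101 = 24
  Delta = -4 * 24 mod 101 = 5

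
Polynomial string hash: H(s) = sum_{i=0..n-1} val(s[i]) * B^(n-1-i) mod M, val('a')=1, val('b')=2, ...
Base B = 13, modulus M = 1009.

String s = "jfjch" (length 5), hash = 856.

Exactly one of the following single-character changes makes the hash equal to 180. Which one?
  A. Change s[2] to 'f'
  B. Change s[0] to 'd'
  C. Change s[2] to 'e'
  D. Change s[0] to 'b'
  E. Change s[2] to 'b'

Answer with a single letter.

Option A: s[2]='j'->'f', delta=(6-10)*13^2 mod 1009 = 333, hash=856+333 mod 1009 = 180 <-- target
Option B: s[0]='j'->'d', delta=(4-10)*13^4 mod 1009 = 164, hash=856+164 mod 1009 = 11
Option C: s[2]='j'->'e', delta=(5-10)*13^2 mod 1009 = 164, hash=856+164 mod 1009 = 11
Option D: s[0]='j'->'b', delta=(2-10)*13^4 mod 1009 = 555, hash=856+555 mod 1009 = 402
Option E: s[2]='j'->'b', delta=(2-10)*13^2 mod 1009 = 666, hash=856+666 mod 1009 = 513

Answer: A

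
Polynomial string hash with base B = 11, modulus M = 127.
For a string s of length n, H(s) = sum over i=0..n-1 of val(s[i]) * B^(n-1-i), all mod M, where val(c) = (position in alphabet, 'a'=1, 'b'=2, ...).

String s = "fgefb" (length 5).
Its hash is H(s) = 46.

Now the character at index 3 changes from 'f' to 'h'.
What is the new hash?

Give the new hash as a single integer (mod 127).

val('f') = 6, val('h') = 8
Position k = 3, exponent = n-1-k = 1
B^1 mod M = 11^1 mod 127 = 11
Delta = (8 - 6) * 11 mod 127 = 22
New hash = (46 + 22) mod 127 = 68

Answer: 68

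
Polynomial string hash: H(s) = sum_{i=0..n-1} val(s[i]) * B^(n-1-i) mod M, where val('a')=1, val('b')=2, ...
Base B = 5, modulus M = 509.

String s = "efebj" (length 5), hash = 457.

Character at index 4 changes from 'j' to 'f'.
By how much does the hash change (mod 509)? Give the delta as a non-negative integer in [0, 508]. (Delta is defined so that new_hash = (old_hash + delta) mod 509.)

Answer: 505

Derivation:
Delta formula: (val(new) - val(old)) * B^(n-1-k) mod M
  val('f') - val('j') = 6 - 10 = -4
  B^(n-1-k) = 5^0 mod 509 = 1
  Delta = -4 * 1 mod 509 = 505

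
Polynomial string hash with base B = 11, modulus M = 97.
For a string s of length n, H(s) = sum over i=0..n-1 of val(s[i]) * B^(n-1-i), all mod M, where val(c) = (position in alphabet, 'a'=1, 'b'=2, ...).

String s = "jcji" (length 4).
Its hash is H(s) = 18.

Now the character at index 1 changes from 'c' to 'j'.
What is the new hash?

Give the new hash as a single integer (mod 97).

Answer: 89

Derivation:
val('c') = 3, val('j') = 10
Position k = 1, exponent = n-1-k = 2
B^2 mod M = 11^2 mod 97 = 24
Delta = (10 - 3) * 24 mod 97 = 71
New hash = (18 + 71) mod 97 = 89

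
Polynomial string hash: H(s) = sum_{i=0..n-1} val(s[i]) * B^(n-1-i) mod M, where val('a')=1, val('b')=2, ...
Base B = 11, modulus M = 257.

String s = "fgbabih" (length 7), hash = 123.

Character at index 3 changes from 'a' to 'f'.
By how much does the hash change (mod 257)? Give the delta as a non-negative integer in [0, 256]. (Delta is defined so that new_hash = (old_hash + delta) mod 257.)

Answer: 230

Derivation:
Delta formula: (val(new) - val(old)) * B^(n-1-k) mod M
  val('f') - val('a') = 6 - 1 = 5
  B^(n-1-k) = 11^3 mod 257 = 46
  Delta = 5 * 46 mod 257 = 230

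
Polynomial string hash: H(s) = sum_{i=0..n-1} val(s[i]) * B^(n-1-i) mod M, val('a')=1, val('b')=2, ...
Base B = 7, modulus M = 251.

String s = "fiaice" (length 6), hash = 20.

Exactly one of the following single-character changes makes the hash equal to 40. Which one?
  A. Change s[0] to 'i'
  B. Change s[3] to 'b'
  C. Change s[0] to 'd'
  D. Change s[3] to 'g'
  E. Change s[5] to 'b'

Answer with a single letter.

Option A: s[0]='f'->'i', delta=(9-6)*7^5 mod 251 = 221, hash=20+221 mod 251 = 241
Option B: s[3]='i'->'b', delta=(2-9)*7^2 mod 251 = 159, hash=20+159 mod 251 = 179
Option C: s[0]='f'->'d', delta=(4-6)*7^5 mod 251 = 20, hash=20+20 mod 251 = 40 <-- target
Option D: s[3]='i'->'g', delta=(7-9)*7^2 mod 251 = 153, hash=20+153 mod 251 = 173
Option E: s[5]='e'->'b', delta=(2-5)*7^0 mod 251 = 248, hash=20+248 mod 251 = 17

Answer: C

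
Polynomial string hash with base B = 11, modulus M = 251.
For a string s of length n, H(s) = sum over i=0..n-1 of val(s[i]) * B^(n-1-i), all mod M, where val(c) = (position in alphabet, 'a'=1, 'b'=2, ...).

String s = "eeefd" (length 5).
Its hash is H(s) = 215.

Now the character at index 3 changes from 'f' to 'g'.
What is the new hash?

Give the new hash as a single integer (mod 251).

Answer: 226

Derivation:
val('f') = 6, val('g') = 7
Position k = 3, exponent = n-1-k = 1
B^1 mod M = 11^1 mod 251 = 11
Delta = (7 - 6) * 11 mod 251 = 11
New hash = (215 + 11) mod 251 = 226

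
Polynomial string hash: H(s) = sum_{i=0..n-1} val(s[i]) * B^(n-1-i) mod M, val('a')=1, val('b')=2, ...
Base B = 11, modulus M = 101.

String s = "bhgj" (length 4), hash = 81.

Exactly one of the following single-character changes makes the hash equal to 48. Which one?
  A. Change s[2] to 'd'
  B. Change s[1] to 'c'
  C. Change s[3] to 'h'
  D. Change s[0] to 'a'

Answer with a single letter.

Option A: s[2]='g'->'d', delta=(4-7)*11^1 mod 101 = 68, hash=81+68 mod 101 = 48 <-- target
Option B: s[1]='h'->'c', delta=(3-8)*11^2 mod 101 = 1, hash=81+1 mod 101 = 82
Option C: s[3]='j'->'h', delta=(8-10)*11^0 mod 101 = 99, hash=81+99 mod 101 = 79
Option D: s[0]='b'->'a', delta=(1-2)*11^3 mod 101 = 83, hash=81+83 mod 101 = 63

Answer: A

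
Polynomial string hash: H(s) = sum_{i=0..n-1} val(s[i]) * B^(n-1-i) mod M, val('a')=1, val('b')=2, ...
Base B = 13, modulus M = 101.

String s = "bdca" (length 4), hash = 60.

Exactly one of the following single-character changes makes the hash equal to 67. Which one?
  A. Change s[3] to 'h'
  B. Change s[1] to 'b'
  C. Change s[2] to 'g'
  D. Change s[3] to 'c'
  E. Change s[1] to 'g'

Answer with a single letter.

Answer: A

Derivation:
Option A: s[3]='a'->'h', delta=(8-1)*13^0 mod 101 = 7, hash=60+7 mod 101 = 67 <-- target
Option B: s[1]='d'->'b', delta=(2-4)*13^2 mod 101 = 66, hash=60+66 mod 101 = 25
Option C: s[2]='c'->'g', delta=(7-3)*13^1 mod 101 = 52, hash=60+52 mod 101 = 11
Option D: s[3]='a'->'c', delta=(3-1)*13^0 mod 101 = 2, hash=60+2 mod 101 = 62
Option E: s[1]='d'->'g', delta=(7-4)*13^2 mod 101 = 2, hash=60+2 mod 101 = 62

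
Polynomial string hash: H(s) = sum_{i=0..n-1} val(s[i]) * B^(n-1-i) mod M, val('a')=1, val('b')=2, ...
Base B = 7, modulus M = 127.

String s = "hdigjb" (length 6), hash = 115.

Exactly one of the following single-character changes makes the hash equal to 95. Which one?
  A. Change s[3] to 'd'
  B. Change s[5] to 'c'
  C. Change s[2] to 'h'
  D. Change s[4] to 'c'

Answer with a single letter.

Answer: A

Derivation:
Option A: s[3]='g'->'d', delta=(4-7)*7^2 mod 127 = 107, hash=115+107 mod 127 = 95 <-- target
Option B: s[5]='b'->'c', delta=(3-2)*7^0 mod 127 = 1, hash=115+1 mod 127 = 116
Option C: s[2]='i'->'h', delta=(8-9)*7^3 mod 127 = 38, hash=115+38 mod 127 = 26
Option D: s[4]='j'->'c', delta=(3-10)*7^1 mod 127 = 78, hash=115+78 mod 127 = 66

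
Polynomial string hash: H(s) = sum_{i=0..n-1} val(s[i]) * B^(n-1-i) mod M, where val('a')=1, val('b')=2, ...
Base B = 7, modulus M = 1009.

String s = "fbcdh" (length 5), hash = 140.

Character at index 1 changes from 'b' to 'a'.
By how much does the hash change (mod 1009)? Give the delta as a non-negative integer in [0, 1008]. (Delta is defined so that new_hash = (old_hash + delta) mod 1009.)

Delta formula: (val(new) - val(old)) * B^(n-1-k) mod M
  val('a') - val('b') = 1 - 2 = -1
  B^(n-1-k) = 7^3 mod 1009 = 343
  Delta = -1 * 343 mod 1009 = 666

Answer: 666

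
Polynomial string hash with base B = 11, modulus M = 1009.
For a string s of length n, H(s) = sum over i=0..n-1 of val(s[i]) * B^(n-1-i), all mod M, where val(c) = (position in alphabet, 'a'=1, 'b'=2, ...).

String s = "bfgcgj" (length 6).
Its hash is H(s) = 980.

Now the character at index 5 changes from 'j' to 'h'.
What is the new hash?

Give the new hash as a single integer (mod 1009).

Answer: 978

Derivation:
val('j') = 10, val('h') = 8
Position k = 5, exponent = n-1-k = 0
B^0 mod M = 11^0 mod 1009 = 1
Delta = (8 - 10) * 1 mod 1009 = 1007
New hash = (980 + 1007) mod 1009 = 978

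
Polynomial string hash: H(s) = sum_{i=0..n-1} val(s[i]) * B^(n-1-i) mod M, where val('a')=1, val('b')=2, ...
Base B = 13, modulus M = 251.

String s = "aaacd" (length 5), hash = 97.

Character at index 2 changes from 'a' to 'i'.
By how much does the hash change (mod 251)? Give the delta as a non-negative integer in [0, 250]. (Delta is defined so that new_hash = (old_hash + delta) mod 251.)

Answer: 97

Derivation:
Delta formula: (val(new) - val(old)) * B^(n-1-k) mod M
  val('i') - val('a') = 9 - 1 = 8
  B^(n-1-k) = 13^2 mod 251 = 169
  Delta = 8 * 169 mod 251 = 97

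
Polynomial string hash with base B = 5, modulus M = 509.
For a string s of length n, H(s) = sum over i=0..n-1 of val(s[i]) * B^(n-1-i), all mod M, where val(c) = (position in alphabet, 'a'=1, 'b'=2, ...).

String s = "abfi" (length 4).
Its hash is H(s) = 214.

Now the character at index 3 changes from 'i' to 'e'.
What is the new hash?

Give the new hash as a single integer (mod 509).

Answer: 210

Derivation:
val('i') = 9, val('e') = 5
Position k = 3, exponent = n-1-k = 0
B^0 mod M = 5^0 mod 509 = 1
Delta = (5 - 9) * 1 mod 509 = 505
New hash = (214 + 505) mod 509 = 210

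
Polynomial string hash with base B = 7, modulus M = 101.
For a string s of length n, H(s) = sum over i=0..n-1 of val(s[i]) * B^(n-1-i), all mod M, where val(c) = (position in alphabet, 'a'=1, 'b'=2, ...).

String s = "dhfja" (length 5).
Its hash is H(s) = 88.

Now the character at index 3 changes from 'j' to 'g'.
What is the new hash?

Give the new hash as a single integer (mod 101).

val('j') = 10, val('g') = 7
Position k = 3, exponent = n-1-k = 1
B^1 mod M = 7^1 mod 101 = 7
Delta = (7 - 10) * 7 mod 101 = 80
New hash = (88 + 80) mod 101 = 67

Answer: 67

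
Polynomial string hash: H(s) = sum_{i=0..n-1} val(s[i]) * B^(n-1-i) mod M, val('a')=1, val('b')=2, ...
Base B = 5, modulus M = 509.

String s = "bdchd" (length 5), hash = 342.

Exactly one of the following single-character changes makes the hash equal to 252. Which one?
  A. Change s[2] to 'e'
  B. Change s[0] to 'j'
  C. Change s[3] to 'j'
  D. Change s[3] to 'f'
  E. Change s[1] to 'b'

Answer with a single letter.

Answer: B

Derivation:
Option A: s[2]='c'->'e', delta=(5-3)*5^2 mod 509 = 50, hash=342+50 mod 509 = 392
Option B: s[0]='b'->'j', delta=(10-2)*5^4 mod 509 = 419, hash=342+419 mod 509 = 252 <-- target
Option C: s[3]='h'->'j', delta=(10-8)*5^1 mod 509 = 10, hash=342+10 mod 509 = 352
Option D: s[3]='h'->'f', delta=(6-8)*5^1 mod 509 = 499, hash=342+499 mod 509 = 332
Option E: s[1]='d'->'b', delta=(2-4)*5^3 mod 509 = 259, hash=342+259 mod 509 = 92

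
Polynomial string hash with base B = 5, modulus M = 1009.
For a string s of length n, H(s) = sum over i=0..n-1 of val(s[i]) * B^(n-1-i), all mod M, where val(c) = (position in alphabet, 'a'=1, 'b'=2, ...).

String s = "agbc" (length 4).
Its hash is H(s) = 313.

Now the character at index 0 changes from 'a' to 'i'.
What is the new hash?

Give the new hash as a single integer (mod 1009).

Answer: 304

Derivation:
val('a') = 1, val('i') = 9
Position k = 0, exponent = n-1-k = 3
B^3 mod M = 5^3 mod 1009 = 125
Delta = (9 - 1) * 125 mod 1009 = 1000
New hash = (313 + 1000) mod 1009 = 304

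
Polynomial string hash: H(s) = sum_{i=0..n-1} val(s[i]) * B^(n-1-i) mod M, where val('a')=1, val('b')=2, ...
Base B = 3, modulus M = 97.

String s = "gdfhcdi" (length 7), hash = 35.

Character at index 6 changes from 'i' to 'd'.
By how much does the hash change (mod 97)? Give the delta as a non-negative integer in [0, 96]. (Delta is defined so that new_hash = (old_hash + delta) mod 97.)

Answer: 92

Derivation:
Delta formula: (val(new) - val(old)) * B^(n-1-k) mod M
  val('d') - val('i') = 4 - 9 = -5
  B^(n-1-k) = 3^0 mod 97 = 1
  Delta = -5 * 1 mod 97 = 92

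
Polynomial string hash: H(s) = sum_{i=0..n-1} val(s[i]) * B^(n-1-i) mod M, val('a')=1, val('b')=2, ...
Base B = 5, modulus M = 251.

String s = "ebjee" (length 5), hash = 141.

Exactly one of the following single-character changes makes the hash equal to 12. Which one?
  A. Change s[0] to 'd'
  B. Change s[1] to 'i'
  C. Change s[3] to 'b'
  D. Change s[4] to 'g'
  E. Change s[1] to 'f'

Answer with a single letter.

Answer: B

Derivation:
Option A: s[0]='e'->'d', delta=(4-5)*5^4 mod 251 = 128, hash=141+128 mod 251 = 18
Option B: s[1]='b'->'i', delta=(9-2)*5^3 mod 251 = 122, hash=141+122 mod 251 = 12 <-- target
Option C: s[3]='e'->'b', delta=(2-5)*5^1 mod 251 = 236, hash=141+236 mod 251 = 126
Option D: s[4]='e'->'g', delta=(7-5)*5^0 mod 251 = 2, hash=141+2 mod 251 = 143
Option E: s[1]='b'->'f', delta=(6-2)*5^3 mod 251 = 249, hash=141+249 mod 251 = 139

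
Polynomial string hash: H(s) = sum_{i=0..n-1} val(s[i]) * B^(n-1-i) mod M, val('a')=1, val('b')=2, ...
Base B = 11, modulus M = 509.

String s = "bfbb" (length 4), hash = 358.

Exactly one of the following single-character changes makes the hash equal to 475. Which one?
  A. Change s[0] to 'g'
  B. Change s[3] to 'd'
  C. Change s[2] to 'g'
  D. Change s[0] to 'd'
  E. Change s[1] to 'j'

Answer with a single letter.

Option A: s[0]='b'->'g', delta=(7-2)*11^3 mod 509 = 38, hash=358+38 mod 509 = 396
Option B: s[3]='b'->'d', delta=(4-2)*11^0 mod 509 = 2, hash=358+2 mod 509 = 360
Option C: s[2]='b'->'g', delta=(7-2)*11^1 mod 509 = 55, hash=358+55 mod 509 = 413
Option D: s[0]='b'->'d', delta=(4-2)*11^3 mod 509 = 117, hash=358+117 mod 509 = 475 <-- target
Option E: s[1]='f'->'j', delta=(10-6)*11^2 mod 509 = 484, hash=358+484 mod 509 = 333

Answer: D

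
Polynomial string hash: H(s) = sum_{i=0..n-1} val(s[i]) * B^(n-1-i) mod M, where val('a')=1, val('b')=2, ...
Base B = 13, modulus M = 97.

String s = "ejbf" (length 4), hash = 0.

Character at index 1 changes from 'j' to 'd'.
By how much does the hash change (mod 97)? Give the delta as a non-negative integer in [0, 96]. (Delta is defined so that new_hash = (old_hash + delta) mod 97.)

Delta formula: (val(new) - val(old)) * B^(n-1-k) mod M
  val('d') - val('j') = 4 - 10 = -6
  B^(n-1-k) = 13^2 mod 97 = 72
  Delta = -6 * 72 mod 97 = 53

Answer: 53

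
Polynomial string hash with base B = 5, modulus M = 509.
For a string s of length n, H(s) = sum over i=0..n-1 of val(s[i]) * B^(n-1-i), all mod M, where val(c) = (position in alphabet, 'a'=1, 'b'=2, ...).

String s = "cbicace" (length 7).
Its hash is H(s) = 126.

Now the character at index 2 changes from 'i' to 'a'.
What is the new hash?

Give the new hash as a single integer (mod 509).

Answer: 216

Derivation:
val('i') = 9, val('a') = 1
Position k = 2, exponent = n-1-k = 4
B^4 mod M = 5^4 mod 509 = 116
Delta = (1 - 9) * 116 mod 509 = 90
New hash = (126 + 90) mod 509 = 216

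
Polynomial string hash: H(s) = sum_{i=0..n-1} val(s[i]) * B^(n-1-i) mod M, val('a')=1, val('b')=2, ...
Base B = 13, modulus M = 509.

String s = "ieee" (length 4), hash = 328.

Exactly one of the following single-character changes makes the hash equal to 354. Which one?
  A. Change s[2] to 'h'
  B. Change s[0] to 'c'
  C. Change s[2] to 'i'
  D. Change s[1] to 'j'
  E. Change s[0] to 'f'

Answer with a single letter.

Answer: E

Derivation:
Option A: s[2]='e'->'h', delta=(8-5)*13^1 mod 509 = 39, hash=328+39 mod 509 = 367
Option B: s[0]='i'->'c', delta=(3-9)*13^3 mod 509 = 52, hash=328+52 mod 509 = 380
Option C: s[2]='e'->'i', delta=(9-5)*13^1 mod 509 = 52, hash=328+52 mod 509 = 380
Option D: s[1]='e'->'j', delta=(10-5)*13^2 mod 509 = 336, hash=328+336 mod 509 = 155
Option E: s[0]='i'->'f', delta=(6-9)*13^3 mod 509 = 26, hash=328+26 mod 509 = 354 <-- target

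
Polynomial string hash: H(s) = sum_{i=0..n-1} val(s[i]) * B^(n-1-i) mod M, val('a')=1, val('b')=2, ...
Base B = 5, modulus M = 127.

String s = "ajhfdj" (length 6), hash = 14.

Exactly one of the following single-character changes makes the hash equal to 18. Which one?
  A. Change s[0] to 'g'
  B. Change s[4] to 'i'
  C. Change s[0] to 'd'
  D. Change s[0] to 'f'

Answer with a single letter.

Answer: D

Derivation:
Option A: s[0]='a'->'g', delta=(7-1)*5^5 mod 127 = 81, hash=14+81 mod 127 = 95
Option B: s[4]='d'->'i', delta=(9-4)*5^1 mod 127 = 25, hash=14+25 mod 127 = 39
Option C: s[0]='a'->'d', delta=(4-1)*5^5 mod 127 = 104, hash=14+104 mod 127 = 118
Option D: s[0]='a'->'f', delta=(6-1)*5^5 mod 127 = 4, hash=14+4 mod 127 = 18 <-- target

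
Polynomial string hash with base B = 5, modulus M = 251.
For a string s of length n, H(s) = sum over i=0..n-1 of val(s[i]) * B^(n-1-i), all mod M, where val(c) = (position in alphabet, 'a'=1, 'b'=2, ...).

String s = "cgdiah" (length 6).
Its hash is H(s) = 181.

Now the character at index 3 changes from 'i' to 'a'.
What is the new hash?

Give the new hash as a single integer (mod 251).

val('i') = 9, val('a') = 1
Position k = 3, exponent = n-1-k = 2
B^2 mod M = 5^2 mod 251 = 25
Delta = (1 - 9) * 25 mod 251 = 51
New hash = (181 + 51) mod 251 = 232

Answer: 232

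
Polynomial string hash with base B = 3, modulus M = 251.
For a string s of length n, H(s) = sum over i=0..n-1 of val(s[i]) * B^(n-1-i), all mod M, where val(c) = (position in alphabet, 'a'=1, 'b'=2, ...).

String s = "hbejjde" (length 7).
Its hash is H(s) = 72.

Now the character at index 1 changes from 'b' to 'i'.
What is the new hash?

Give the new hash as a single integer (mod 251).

val('b') = 2, val('i') = 9
Position k = 1, exponent = n-1-k = 5
B^5 mod M = 3^5 mod 251 = 243
Delta = (9 - 2) * 243 mod 251 = 195
New hash = (72 + 195) mod 251 = 16

Answer: 16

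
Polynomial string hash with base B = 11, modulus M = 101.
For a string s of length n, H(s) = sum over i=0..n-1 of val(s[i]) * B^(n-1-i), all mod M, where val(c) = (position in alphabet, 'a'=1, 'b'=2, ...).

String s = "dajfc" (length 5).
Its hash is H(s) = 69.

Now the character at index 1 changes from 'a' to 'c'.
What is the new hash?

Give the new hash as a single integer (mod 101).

val('a') = 1, val('c') = 3
Position k = 1, exponent = n-1-k = 3
B^3 mod M = 11^3 mod 101 = 18
Delta = (3 - 1) * 18 mod 101 = 36
New hash = (69 + 36) mod 101 = 4

Answer: 4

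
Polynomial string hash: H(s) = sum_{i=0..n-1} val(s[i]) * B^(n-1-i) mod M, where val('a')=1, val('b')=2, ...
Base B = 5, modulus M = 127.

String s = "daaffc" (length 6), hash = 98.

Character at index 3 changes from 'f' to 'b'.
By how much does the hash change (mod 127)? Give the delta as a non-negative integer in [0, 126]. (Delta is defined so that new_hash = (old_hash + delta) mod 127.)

Delta formula: (val(new) - val(old)) * B^(n-1-k) mod M
  val('b') - val('f') = 2 - 6 = -4
  B^(n-1-k) = 5^2 mod 127 = 25
  Delta = -4 * 25 mod 127 = 27

Answer: 27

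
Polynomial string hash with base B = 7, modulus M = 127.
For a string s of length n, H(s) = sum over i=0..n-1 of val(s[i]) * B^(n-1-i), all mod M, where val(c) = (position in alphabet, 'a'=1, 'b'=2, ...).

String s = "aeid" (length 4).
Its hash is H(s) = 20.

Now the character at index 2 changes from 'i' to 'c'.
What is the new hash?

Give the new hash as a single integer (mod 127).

Answer: 105

Derivation:
val('i') = 9, val('c') = 3
Position k = 2, exponent = n-1-k = 1
B^1 mod M = 7^1 mod 127 = 7
Delta = (3 - 9) * 7 mod 127 = 85
New hash = (20 + 85) mod 127 = 105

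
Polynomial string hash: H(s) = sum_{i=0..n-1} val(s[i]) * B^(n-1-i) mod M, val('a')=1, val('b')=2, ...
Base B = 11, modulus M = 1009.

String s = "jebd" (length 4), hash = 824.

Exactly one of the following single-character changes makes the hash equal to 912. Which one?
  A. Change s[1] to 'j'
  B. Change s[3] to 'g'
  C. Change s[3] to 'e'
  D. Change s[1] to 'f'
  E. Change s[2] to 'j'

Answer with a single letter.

Option A: s[1]='e'->'j', delta=(10-5)*11^2 mod 1009 = 605, hash=824+605 mod 1009 = 420
Option B: s[3]='d'->'g', delta=(7-4)*11^0 mod 1009 = 3, hash=824+3 mod 1009 = 827
Option C: s[3]='d'->'e', delta=(5-4)*11^0 mod 1009 = 1, hash=824+1 mod 1009 = 825
Option D: s[1]='e'->'f', delta=(6-5)*11^2 mod 1009 = 121, hash=824+121 mod 1009 = 945
Option E: s[2]='b'->'j', delta=(10-2)*11^1 mod 1009 = 88, hash=824+88 mod 1009 = 912 <-- target

Answer: E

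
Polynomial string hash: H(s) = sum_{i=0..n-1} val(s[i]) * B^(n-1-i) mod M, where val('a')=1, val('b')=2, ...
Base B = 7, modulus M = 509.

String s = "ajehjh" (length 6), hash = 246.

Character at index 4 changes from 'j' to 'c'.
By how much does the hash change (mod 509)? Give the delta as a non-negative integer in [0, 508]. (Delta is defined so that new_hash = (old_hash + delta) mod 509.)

Delta formula: (val(new) - val(old)) * B^(n-1-k) mod M
  val('c') - val('j') = 3 - 10 = -7
  B^(n-1-k) = 7^1 mod 509 = 7
  Delta = -7 * 7 mod 509 = 460

Answer: 460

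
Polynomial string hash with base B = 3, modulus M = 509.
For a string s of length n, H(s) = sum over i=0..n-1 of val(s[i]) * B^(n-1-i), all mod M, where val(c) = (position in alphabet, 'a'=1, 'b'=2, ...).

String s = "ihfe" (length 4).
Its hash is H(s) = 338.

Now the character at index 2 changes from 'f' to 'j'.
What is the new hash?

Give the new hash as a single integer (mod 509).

val('f') = 6, val('j') = 10
Position k = 2, exponent = n-1-k = 1
B^1 mod M = 3^1 mod 509 = 3
Delta = (10 - 6) * 3 mod 509 = 12
New hash = (338 + 12) mod 509 = 350

Answer: 350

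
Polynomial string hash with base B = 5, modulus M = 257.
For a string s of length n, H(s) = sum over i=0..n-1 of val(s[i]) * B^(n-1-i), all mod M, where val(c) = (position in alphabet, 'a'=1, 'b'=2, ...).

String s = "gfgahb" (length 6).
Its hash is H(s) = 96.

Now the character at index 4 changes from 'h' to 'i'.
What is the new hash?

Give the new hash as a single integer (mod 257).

Answer: 101

Derivation:
val('h') = 8, val('i') = 9
Position k = 4, exponent = n-1-k = 1
B^1 mod M = 5^1 mod 257 = 5
Delta = (9 - 8) * 5 mod 257 = 5
New hash = (96 + 5) mod 257 = 101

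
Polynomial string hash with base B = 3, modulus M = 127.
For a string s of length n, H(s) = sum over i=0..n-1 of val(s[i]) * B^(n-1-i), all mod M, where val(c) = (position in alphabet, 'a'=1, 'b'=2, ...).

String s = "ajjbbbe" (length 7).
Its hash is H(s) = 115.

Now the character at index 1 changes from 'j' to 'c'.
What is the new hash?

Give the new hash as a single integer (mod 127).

Answer: 65

Derivation:
val('j') = 10, val('c') = 3
Position k = 1, exponent = n-1-k = 5
B^5 mod M = 3^5 mod 127 = 116
Delta = (3 - 10) * 116 mod 127 = 77
New hash = (115 + 77) mod 127 = 65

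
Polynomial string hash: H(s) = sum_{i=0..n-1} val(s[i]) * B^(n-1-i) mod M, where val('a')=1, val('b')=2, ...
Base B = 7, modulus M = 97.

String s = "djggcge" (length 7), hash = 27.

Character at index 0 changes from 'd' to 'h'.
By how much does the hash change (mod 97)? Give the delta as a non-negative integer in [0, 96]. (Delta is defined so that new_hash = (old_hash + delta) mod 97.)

Answer: 49

Derivation:
Delta formula: (val(new) - val(old)) * B^(n-1-k) mod M
  val('h') - val('d') = 8 - 4 = 4
  B^(n-1-k) = 7^6 mod 97 = 85
  Delta = 4 * 85 mod 97 = 49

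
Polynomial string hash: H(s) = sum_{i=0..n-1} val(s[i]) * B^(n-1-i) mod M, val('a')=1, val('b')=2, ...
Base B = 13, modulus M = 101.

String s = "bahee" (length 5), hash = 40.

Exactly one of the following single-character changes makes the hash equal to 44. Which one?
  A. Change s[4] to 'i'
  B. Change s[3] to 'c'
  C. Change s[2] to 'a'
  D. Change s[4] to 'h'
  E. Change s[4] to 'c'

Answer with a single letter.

Option A: s[4]='e'->'i', delta=(9-5)*13^0 mod 101 = 4, hash=40+4 mod 101 = 44 <-- target
Option B: s[3]='e'->'c', delta=(3-5)*13^1 mod 101 = 75, hash=40+75 mod 101 = 14
Option C: s[2]='h'->'a', delta=(1-8)*13^2 mod 101 = 29, hash=40+29 mod 101 = 69
Option D: s[4]='e'->'h', delta=(8-5)*13^0 mod 101 = 3, hash=40+3 mod 101 = 43
Option E: s[4]='e'->'c', delta=(3-5)*13^0 mod 101 = 99, hash=40+99 mod 101 = 38

Answer: A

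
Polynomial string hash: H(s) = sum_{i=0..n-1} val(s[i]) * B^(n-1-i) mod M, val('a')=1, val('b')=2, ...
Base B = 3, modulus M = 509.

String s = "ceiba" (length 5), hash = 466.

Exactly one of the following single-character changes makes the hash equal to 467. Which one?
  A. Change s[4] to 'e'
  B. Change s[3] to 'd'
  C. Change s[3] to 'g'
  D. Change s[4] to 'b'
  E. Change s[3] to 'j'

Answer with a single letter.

Answer: D

Derivation:
Option A: s[4]='a'->'e', delta=(5-1)*3^0 mod 509 = 4, hash=466+4 mod 509 = 470
Option B: s[3]='b'->'d', delta=(4-2)*3^1 mod 509 = 6, hash=466+6 mod 509 = 472
Option C: s[3]='b'->'g', delta=(7-2)*3^1 mod 509 = 15, hash=466+15 mod 509 = 481
Option D: s[4]='a'->'b', delta=(2-1)*3^0 mod 509 = 1, hash=466+1 mod 509 = 467 <-- target
Option E: s[3]='b'->'j', delta=(10-2)*3^1 mod 509 = 24, hash=466+24 mod 509 = 490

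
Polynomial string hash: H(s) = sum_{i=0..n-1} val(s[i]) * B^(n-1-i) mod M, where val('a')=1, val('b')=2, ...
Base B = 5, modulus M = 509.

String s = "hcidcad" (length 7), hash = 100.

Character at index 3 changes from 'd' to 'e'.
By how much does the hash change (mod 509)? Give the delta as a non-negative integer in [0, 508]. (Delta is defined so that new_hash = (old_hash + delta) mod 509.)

Delta formula: (val(new) - val(old)) * B^(n-1-k) mod M
  val('e') - val('d') = 5 - 4 = 1
  B^(n-1-k) = 5^3 mod 509 = 125
  Delta = 1 * 125 mod 509 = 125

Answer: 125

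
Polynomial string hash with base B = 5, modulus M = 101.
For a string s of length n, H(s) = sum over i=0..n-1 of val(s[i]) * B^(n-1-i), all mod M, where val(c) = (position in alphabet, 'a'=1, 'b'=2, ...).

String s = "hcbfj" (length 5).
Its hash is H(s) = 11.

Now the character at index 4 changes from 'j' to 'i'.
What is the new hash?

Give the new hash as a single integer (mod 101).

Answer: 10

Derivation:
val('j') = 10, val('i') = 9
Position k = 4, exponent = n-1-k = 0
B^0 mod M = 5^0 mod 101 = 1
Delta = (9 - 10) * 1 mod 101 = 100
New hash = (11 + 100) mod 101 = 10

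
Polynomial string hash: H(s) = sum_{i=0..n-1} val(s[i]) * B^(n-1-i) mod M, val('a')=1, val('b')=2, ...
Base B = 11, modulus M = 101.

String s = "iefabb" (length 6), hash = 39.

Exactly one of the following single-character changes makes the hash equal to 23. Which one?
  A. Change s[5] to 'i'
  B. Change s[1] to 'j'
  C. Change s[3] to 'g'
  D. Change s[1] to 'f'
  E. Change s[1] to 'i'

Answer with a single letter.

Answer: E

Derivation:
Option A: s[5]='b'->'i', delta=(9-2)*11^0 mod 101 = 7, hash=39+7 mod 101 = 46
Option B: s[1]='e'->'j', delta=(10-5)*11^4 mod 101 = 81, hash=39+81 mod 101 = 19
Option C: s[3]='a'->'g', delta=(7-1)*11^2 mod 101 = 19, hash=39+19 mod 101 = 58
Option D: s[1]='e'->'f', delta=(6-5)*11^4 mod 101 = 97, hash=39+97 mod 101 = 35
Option E: s[1]='e'->'i', delta=(9-5)*11^4 mod 101 = 85, hash=39+85 mod 101 = 23 <-- target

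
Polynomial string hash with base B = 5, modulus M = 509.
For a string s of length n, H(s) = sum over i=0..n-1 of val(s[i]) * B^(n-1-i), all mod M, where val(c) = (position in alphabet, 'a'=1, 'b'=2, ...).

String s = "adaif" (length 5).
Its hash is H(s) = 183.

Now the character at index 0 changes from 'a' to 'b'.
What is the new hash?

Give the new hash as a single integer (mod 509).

Answer: 299

Derivation:
val('a') = 1, val('b') = 2
Position k = 0, exponent = n-1-k = 4
B^4 mod M = 5^4 mod 509 = 116
Delta = (2 - 1) * 116 mod 509 = 116
New hash = (183 + 116) mod 509 = 299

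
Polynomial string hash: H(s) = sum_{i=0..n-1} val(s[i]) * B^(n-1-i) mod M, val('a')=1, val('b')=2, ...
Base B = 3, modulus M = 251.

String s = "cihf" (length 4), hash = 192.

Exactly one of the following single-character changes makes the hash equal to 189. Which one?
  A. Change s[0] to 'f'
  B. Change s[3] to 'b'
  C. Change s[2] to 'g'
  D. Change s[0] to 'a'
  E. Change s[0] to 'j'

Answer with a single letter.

Option A: s[0]='c'->'f', delta=(6-3)*3^3 mod 251 = 81, hash=192+81 mod 251 = 22
Option B: s[3]='f'->'b', delta=(2-6)*3^0 mod 251 = 247, hash=192+247 mod 251 = 188
Option C: s[2]='h'->'g', delta=(7-8)*3^1 mod 251 = 248, hash=192+248 mod 251 = 189 <-- target
Option D: s[0]='c'->'a', delta=(1-3)*3^3 mod 251 = 197, hash=192+197 mod 251 = 138
Option E: s[0]='c'->'j', delta=(10-3)*3^3 mod 251 = 189, hash=192+189 mod 251 = 130

Answer: C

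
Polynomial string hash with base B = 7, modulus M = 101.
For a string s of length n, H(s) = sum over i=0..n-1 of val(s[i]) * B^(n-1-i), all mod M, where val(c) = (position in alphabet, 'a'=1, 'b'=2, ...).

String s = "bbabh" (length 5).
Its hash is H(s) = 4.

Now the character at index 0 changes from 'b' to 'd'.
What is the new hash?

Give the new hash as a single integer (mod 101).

val('b') = 2, val('d') = 4
Position k = 0, exponent = n-1-k = 4
B^4 mod M = 7^4 mod 101 = 78
Delta = (4 - 2) * 78 mod 101 = 55
New hash = (4 + 55) mod 101 = 59

Answer: 59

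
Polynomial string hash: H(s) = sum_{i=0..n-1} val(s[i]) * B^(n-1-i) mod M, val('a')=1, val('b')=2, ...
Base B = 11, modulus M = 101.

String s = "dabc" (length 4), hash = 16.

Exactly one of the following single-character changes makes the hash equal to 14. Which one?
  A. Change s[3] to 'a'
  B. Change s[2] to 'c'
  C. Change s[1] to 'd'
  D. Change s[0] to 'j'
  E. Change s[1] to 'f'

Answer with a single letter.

Option A: s[3]='c'->'a', delta=(1-3)*11^0 mod 101 = 99, hash=16+99 mod 101 = 14 <-- target
Option B: s[2]='b'->'c', delta=(3-2)*11^1 mod 101 = 11, hash=16+11 mod 101 = 27
Option C: s[1]='a'->'d', delta=(4-1)*11^2 mod 101 = 60, hash=16+60 mod 101 = 76
Option D: s[0]='d'->'j', delta=(10-4)*11^3 mod 101 = 7, hash=16+7 mod 101 = 23
Option E: s[1]='a'->'f', delta=(6-1)*11^2 mod 101 = 100, hash=16+100 mod 101 = 15

Answer: A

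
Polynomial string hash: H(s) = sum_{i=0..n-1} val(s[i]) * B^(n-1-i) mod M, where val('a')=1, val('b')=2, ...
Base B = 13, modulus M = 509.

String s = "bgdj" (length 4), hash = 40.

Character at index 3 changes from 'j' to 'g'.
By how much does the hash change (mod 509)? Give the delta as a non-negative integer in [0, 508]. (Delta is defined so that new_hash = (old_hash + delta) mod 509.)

Delta formula: (val(new) - val(old)) * B^(n-1-k) mod M
  val('g') - val('j') = 7 - 10 = -3
  B^(n-1-k) = 13^0 mod 509 = 1
  Delta = -3 * 1 mod 509 = 506

Answer: 506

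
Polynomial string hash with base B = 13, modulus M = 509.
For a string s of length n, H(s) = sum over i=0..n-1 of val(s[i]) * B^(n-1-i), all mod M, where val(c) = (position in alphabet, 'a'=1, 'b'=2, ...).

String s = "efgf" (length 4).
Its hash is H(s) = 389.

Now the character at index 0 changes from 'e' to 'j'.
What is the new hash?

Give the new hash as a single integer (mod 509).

Answer: 176

Derivation:
val('e') = 5, val('j') = 10
Position k = 0, exponent = n-1-k = 3
B^3 mod M = 13^3 mod 509 = 161
Delta = (10 - 5) * 161 mod 509 = 296
New hash = (389 + 296) mod 509 = 176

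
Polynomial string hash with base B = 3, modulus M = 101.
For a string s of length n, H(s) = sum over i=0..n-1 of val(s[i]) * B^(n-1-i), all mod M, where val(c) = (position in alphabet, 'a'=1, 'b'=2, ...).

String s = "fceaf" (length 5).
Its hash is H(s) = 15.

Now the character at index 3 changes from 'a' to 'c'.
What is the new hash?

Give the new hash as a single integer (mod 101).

val('a') = 1, val('c') = 3
Position k = 3, exponent = n-1-k = 1
B^1 mod M = 3^1 mod 101 = 3
Delta = (3 - 1) * 3 mod 101 = 6
New hash = (15 + 6) mod 101 = 21

Answer: 21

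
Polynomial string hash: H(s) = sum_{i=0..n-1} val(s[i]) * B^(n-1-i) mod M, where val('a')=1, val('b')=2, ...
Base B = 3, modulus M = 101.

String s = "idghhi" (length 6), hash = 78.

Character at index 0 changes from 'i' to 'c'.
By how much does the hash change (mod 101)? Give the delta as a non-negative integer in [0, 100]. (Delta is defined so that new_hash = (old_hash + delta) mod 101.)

Answer: 57

Derivation:
Delta formula: (val(new) - val(old)) * B^(n-1-k) mod M
  val('c') - val('i') = 3 - 9 = -6
  B^(n-1-k) = 3^5 mod 101 = 41
  Delta = -6 * 41 mod 101 = 57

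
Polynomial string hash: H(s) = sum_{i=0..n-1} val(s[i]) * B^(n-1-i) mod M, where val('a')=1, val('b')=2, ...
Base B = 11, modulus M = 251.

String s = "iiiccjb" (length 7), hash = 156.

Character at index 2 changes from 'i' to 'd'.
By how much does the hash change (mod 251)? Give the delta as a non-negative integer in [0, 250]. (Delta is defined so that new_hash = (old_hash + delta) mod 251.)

Answer: 87

Derivation:
Delta formula: (val(new) - val(old)) * B^(n-1-k) mod M
  val('d') - val('i') = 4 - 9 = -5
  B^(n-1-k) = 11^4 mod 251 = 83
  Delta = -5 * 83 mod 251 = 87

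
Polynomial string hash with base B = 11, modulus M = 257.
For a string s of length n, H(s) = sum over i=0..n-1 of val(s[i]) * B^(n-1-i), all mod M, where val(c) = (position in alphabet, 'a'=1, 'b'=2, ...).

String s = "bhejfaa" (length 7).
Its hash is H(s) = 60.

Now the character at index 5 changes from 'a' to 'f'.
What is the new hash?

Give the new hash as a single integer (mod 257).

val('a') = 1, val('f') = 6
Position k = 5, exponent = n-1-k = 1
B^1 mod M = 11^1 mod 257 = 11
Delta = (6 - 1) * 11 mod 257 = 55
New hash = (60 + 55) mod 257 = 115

Answer: 115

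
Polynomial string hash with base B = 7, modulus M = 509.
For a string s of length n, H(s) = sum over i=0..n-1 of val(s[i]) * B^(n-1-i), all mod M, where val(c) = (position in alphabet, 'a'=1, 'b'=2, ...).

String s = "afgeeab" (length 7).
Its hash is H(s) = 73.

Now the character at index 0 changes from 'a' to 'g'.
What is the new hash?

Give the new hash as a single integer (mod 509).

val('a') = 1, val('g') = 7
Position k = 0, exponent = n-1-k = 6
B^6 mod M = 7^6 mod 509 = 70
Delta = (7 - 1) * 70 mod 509 = 420
New hash = (73 + 420) mod 509 = 493

Answer: 493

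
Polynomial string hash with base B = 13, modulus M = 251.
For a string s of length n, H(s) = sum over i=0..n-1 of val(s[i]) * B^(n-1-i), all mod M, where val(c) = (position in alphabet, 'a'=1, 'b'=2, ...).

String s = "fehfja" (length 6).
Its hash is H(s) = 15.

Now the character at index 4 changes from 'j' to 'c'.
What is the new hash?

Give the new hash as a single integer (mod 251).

Answer: 175

Derivation:
val('j') = 10, val('c') = 3
Position k = 4, exponent = n-1-k = 1
B^1 mod M = 13^1 mod 251 = 13
Delta = (3 - 10) * 13 mod 251 = 160
New hash = (15 + 160) mod 251 = 175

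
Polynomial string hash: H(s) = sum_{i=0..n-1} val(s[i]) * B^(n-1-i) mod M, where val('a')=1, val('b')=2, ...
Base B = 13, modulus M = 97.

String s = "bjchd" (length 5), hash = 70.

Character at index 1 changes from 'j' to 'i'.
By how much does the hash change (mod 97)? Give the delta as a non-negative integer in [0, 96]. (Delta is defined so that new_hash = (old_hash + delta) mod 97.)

Delta formula: (val(new) - val(old)) * B^(n-1-k) mod M
  val('i') - val('j') = 9 - 10 = -1
  B^(n-1-k) = 13^3 mod 97 = 63
  Delta = -1 * 63 mod 97 = 34

Answer: 34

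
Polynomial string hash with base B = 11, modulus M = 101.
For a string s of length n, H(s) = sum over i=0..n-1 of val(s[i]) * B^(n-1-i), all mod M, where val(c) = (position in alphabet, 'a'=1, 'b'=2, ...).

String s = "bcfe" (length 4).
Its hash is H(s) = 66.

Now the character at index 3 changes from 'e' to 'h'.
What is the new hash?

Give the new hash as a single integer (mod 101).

Answer: 69

Derivation:
val('e') = 5, val('h') = 8
Position k = 3, exponent = n-1-k = 0
B^0 mod M = 11^0 mod 101 = 1
Delta = (8 - 5) * 1 mod 101 = 3
New hash = (66 + 3) mod 101 = 69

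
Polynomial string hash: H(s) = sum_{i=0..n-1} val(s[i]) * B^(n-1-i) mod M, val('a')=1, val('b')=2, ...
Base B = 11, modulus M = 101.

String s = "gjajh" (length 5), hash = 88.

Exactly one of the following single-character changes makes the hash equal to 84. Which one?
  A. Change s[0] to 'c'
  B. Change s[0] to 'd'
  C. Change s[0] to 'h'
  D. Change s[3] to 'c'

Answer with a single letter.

Answer: C

Derivation:
Option A: s[0]='g'->'c', delta=(3-7)*11^4 mod 101 = 16, hash=88+16 mod 101 = 3
Option B: s[0]='g'->'d', delta=(4-7)*11^4 mod 101 = 12, hash=88+12 mod 101 = 100
Option C: s[0]='g'->'h', delta=(8-7)*11^4 mod 101 = 97, hash=88+97 mod 101 = 84 <-- target
Option D: s[3]='j'->'c', delta=(3-10)*11^1 mod 101 = 24, hash=88+24 mod 101 = 11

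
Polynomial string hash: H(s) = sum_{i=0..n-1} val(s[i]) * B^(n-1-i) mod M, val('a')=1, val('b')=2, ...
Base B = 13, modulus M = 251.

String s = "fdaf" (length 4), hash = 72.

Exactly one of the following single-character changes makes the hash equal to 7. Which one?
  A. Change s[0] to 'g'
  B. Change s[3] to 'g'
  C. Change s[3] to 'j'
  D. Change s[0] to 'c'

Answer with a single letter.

Answer: D

Derivation:
Option A: s[0]='f'->'g', delta=(7-6)*13^3 mod 251 = 189, hash=72+189 mod 251 = 10
Option B: s[3]='f'->'g', delta=(7-6)*13^0 mod 251 = 1, hash=72+1 mod 251 = 73
Option C: s[3]='f'->'j', delta=(10-6)*13^0 mod 251 = 4, hash=72+4 mod 251 = 76
Option D: s[0]='f'->'c', delta=(3-6)*13^3 mod 251 = 186, hash=72+186 mod 251 = 7 <-- target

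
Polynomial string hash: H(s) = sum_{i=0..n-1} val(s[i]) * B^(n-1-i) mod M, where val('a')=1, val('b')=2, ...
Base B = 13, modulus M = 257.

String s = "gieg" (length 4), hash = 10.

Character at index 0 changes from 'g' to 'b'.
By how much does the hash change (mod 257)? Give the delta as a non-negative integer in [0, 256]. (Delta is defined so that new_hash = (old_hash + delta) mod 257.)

Delta formula: (val(new) - val(old)) * B^(n-1-k) mod M
  val('b') - val('g') = 2 - 7 = -5
  B^(n-1-k) = 13^3 mod 257 = 141
  Delta = -5 * 141 mod 257 = 66

Answer: 66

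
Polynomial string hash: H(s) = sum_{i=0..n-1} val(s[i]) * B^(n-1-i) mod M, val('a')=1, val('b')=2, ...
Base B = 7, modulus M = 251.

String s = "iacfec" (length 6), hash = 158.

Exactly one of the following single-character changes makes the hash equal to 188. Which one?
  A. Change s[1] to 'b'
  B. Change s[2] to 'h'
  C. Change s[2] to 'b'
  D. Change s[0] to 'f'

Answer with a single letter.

Answer: D

Derivation:
Option A: s[1]='a'->'b', delta=(2-1)*7^4 mod 251 = 142, hash=158+142 mod 251 = 49
Option B: s[2]='c'->'h', delta=(8-3)*7^3 mod 251 = 209, hash=158+209 mod 251 = 116
Option C: s[2]='c'->'b', delta=(2-3)*7^3 mod 251 = 159, hash=158+159 mod 251 = 66
Option D: s[0]='i'->'f', delta=(6-9)*7^5 mod 251 = 30, hash=158+30 mod 251 = 188 <-- target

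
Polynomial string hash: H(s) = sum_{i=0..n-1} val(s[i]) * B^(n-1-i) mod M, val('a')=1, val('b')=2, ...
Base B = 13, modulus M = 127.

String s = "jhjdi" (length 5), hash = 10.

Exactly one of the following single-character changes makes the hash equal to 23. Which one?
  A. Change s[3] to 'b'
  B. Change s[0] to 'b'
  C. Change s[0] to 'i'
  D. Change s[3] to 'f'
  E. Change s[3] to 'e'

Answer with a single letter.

Option A: s[3]='d'->'b', delta=(2-4)*13^1 mod 127 = 101, hash=10+101 mod 127 = 111
Option B: s[0]='j'->'b', delta=(2-10)*13^4 mod 127 = 112, hash=10+112 mod 127 = 122
Option C: s[0]='j'->'i', delta=(9-10)*13^4 mod 127 = 14, hash=10+14 mod 127 = 24
Option D: s[3]='d'->'f', delta=(6-4)*13^1 mod 127 = 26, hash=10+26 mod 127 = 36
Option E: s[3]='d'->'e', delta=(5-4)*13^1 mod 127 = 13, hash=10+13 mod 127 = 23 <-- target

Answer: E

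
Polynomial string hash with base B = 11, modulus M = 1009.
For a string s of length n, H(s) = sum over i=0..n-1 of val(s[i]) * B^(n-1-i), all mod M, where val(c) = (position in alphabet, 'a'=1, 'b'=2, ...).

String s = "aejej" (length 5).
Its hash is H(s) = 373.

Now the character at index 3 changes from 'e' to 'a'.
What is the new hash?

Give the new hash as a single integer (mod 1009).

val('e') = 5, val('a') = 1
Position k = 3, exponent = n-1-k = 1
B^1 mod M = 11^1 mod 1009 = 11
Delta = (1 - 5) * 11 mod 1009 = 965
New hash = (373 + 965) mod 1009 = 329

Answer: 329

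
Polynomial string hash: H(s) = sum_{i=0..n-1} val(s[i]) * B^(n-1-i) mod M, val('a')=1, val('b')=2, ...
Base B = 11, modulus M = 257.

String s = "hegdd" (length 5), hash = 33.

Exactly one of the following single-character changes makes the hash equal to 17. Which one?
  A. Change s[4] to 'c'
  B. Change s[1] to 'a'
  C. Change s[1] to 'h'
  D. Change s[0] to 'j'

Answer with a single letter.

Option A: s[4]='d'->'c', delta=(3-4)*11^0 mod 257 = 256, hash=33+256 mod 257 = 32
Option B: s[1]='e'->'a', delta=(1-5)*11^3 mod 257 = 73, hash=33+73 mod 257 = 106
Option C: s[1]='e'->'h', delta=(8-5)*11^3 mod 257 = 138, hash=33+138 mod 257 = 171
Option D: s[0]='h'->'j', delta=(10-8)*11^4 mod 257 = 241, hash=33+241 mod 257 = 17 <-- target

Answer: D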